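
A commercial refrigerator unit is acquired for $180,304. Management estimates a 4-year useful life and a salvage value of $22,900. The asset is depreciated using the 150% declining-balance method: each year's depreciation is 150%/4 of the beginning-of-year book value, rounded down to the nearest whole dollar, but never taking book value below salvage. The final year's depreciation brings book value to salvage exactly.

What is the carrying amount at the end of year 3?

Depreciable base = $180,304 − $22,900 = $157,404.
Year 1: ⌊$180,304 × 150%/4⌋ = $67,614. Book value $112,690.
Year 2: ⌊$112,690 × 150%/4⌋ = $42,258. Book value $70,432.
Year 3: ⌊$70,432 × 150%/4⌋ = $26,412. Book value $44,020.

$44,020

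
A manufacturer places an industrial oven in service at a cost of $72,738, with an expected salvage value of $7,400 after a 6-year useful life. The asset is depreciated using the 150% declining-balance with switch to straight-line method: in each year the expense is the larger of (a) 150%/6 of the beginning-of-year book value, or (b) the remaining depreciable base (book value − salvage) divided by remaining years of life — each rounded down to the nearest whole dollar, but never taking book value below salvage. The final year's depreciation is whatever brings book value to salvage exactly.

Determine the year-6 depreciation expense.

Depreciable base = $72,738 − $7,400 = $65,338.
Year 1: DB = ⌊$72,738 × 150%/6⌋ = $18,184; SL = ⌊$65,338/6⌋ = $10,889 → take DB $18,184. Book value $54,554.
Year 2: DB = ⌊$54,554 × 150%/6⌋ = $13,638; SL = ⌊$47,154/5⌋ = $9,430 → take DB $13,638. Book value $40,916.
Year 3: DB = ⌊$40,916 × 150%/6⌋ = $10,229; SL = ⌊$33,516/4⌋ = $8,379 → take DB $10,229. Book value $30,687.
Year 4: DB = ⌊$30,687 × 150%/6⌋ = $7,671; SL = ⌊$23,287/3⌋ = $7,762 → take SL $7,762. Book value $22,925.
Year 5: DB = ⌊$22,925 × 150%/6⌋ = $5,731; SL = ⌊$15,525/2⌋ = $7,762 → take SL $7,762. Book value $15,163.
Year 6 (final): $15,163 − $7,400 = $7,763. Book value $7,400.

$7,763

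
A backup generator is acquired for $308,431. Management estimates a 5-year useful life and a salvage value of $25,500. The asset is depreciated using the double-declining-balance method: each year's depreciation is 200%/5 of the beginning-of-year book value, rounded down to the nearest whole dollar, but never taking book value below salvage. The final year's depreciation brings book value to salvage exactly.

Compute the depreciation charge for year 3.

$44,414

Depreciable base = $308,431 − $25,500 = $282,931.
Year 1: ⌊$308,431 × 200%/5⌋ = $123,372. Book value $185,059.
Year 2: ⌊$185,059 × 200%/5⌋ = $74,023. Book value $111,036.
Year 3: ⌊$111,036 × 200%/5⌋ = $44,414. Book value $66,622.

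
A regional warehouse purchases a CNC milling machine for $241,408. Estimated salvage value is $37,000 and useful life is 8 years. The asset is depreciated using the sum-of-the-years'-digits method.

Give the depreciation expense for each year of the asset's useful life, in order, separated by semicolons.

Depreciable base = $241,408 − $37,000 = $204,408.
Sum of the years' digits = 8+7+6+5+4+3+2+1 = 36.
Year 1: $204,408 × 8/36 = $45,424. Book value $195,984.
Year 2: $204,408 × 7/36 = $39,746. Book value $156,238.
Year 3: $204,408 × 6/36 = $34,068. Book value $122,170.
Year 4: $204,408 × 5/36 = $28,390. Book value $93,780.
Year 5: $204,408 × 4/36 = $22,712. Book value $71,068.
Year 6: $204,408 × 3/36 = $17,034. Book value $54,034.
Year 7: $204,408 × 2/36 = $11,356. Book value $42,678.
Year 8: $204,408 × 1/36 = $5,678. Book value $37,000.

$45,424; $39,746; $34,068; $28,390; $22,712; $17,034; $11,356; $5,678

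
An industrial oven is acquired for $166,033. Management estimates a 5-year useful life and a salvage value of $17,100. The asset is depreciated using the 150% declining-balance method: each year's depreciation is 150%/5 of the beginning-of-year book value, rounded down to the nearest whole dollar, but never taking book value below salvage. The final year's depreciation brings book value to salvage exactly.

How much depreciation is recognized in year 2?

$34,867

Depreciable base = $166,033 − $17,100 = $148,933.
Year 1: ⌊$166,033 × 150%/5⌋ = $49,809. Book value $116,224.
Year 2: ⌊$116,224 × 150%/5⌋ = $34,867. Book value $81,357.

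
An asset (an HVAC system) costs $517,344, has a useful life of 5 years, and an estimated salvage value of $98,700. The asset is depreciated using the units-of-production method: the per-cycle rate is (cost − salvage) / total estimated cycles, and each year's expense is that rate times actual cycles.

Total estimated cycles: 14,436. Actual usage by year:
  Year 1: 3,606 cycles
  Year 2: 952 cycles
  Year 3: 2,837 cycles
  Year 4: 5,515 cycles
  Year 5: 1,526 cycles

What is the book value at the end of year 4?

$142,954

Depreciable base = $517,344 − $98,700 = $418,644.
Rate = $418,644 / 14,436 cycles = $29 per cycle.
Year 1: 3,606 × $29 = $104,574. Book value $412,770.
Year 2: 952 × $29 = $27,608. Book value $385,162.
Year 3: 2,837 × $29 = $82,273. Book value $302,889.
Year 4: 5,515 × $29 = $159,935. Book value $142,954.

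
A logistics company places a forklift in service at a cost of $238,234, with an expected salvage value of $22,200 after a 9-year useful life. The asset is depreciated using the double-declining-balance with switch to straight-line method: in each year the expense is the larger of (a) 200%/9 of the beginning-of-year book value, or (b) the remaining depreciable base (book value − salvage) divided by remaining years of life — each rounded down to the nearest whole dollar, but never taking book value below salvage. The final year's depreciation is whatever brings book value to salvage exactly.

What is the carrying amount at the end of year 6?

$52,741

Depreciable base = $238,234 − $22,200 = $216,034.
Year 1: DB = ⌊$238,234 × 200%/9⌋ = $52,940; SL = ⌊$216,034/9⌋ = $24,003 → take DB $52,940. Book value $185,294.
Year 2: DB = ⌊$185,294 × 200%/9⌋ = $41,176; SL = ⌊$163,094/8⌋ = $20,386 → take DB $41,176. Book value $144,118.
Year 3: DB = ⌊$144,118 × 200%/9⌋ = $32,026; SL = ⌊$121,918/7⌋ = $17,416 → take DB $32,026. Book value $112,092.
Year 4: DB = ⌊$112,092 × 200%/9⌋ = $24,909; SL = ⌊$89,892/6⌋ = $14,982 → take DB $24,909. Book value $87,183.
Year 5: DB = ⌊$87,183 × 200%/9⌋ = $19,374; SL = ⌊$64,983/5⌋ = $12,996 → take DB $19,374. Book value $67,809.
Year 6: DB = ⌊$67,809 × 200%/9⌋ = $15,068; SL = ⌊$45,609/4⌋ = $11,402 → take DB $15,068. Book value $52,741.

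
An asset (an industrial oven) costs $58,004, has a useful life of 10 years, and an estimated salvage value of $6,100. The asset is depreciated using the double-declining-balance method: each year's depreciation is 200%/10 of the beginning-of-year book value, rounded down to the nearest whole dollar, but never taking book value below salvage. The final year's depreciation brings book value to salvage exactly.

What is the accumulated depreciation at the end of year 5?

Depreciable base = $58,004 − $6,100 = $51,904.
Year 1: ⌊$58,004 × 200%/10⌋ = $11,600. Book value $46,404.
Year 2: ⌊$46,404 × 200%/10⌋ = $9,280. Book value $37,124.
Year 3: ⌊$37,124 × 200%/10⌋ = $7,424. Book value $29,700.
Year 4: ⌊$29,700 × 200%/10⌋ = $5,940. Book value $23,760.
Year 5: ⌊$23,760 × 200%/10⌋ = $4,752. Book value $19,008.
Accumulated through year 5 = $58,004 − $19,008 = $38,996.

$38,996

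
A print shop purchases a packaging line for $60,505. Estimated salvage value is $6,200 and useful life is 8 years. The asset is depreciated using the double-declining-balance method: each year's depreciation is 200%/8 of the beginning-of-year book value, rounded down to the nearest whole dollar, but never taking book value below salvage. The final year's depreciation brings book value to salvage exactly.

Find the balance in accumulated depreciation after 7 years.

$52,427

Depreciable base = $60,505 − $6,200 = $54,305.
Year 1: ⌊$60,505 × 200%/8⌋ = $15,126. Book value $45,379.
Year 2: ⌊$45,379 × 200%/8⌋ = $11,344. Book value $34,035.
Year 3: ⌊$34,035 × 200%/8⌋ = $8,508. Book value $25,527.
Year 4: ⌊$25,527 × 200%/8⌋ = $6,381. Book value $19,146.
Year 5: ⌊$19,146 × 200%/8⌋ = $4,786. Book value $14,360.
Year 6: ⌊$14,360 × 200%/8⌋ = $3,590. Book value $10,770.
Year 7: ⌊$10,770 × 200%/8⌋ = $2,692. Book value $8,078.
Accumulated through year 7 = $60,505 − $8,078 = $52,427.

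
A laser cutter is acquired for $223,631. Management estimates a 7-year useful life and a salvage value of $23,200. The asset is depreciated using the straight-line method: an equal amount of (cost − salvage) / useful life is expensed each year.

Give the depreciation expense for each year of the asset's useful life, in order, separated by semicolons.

Depreciable base = $223,631 − $23,200 = $200,431.
Annual expense = $200,431 / 7 = $28,633.
End of year 1: book value $194,998.
End of year 2: book value $166,365.
End of year 3: book value $137,732.
End of year 4: book value $109,099.
End of year 5: book value $80,466.
End of year 6: book value $51,833.
End of year 7: book value $23,200.

$28,633; $28,633; $28,633; $28,633; $28,633; $28,633; $28,633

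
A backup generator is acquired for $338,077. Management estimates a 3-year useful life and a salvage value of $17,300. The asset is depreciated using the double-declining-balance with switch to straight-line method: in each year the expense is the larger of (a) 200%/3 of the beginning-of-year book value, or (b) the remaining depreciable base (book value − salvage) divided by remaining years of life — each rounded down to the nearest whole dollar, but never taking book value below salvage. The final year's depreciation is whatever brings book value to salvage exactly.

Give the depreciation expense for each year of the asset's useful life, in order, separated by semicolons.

Depreciable base = $338,077 − $17,300 = $320,777.
Year 1: DB = ⌊$338,077 × 200%/3⌋ = $225,384; SL = ⌊$320,777/3⌋ = $106,925 → take DB $225,384. Book value $112,693.
Year 2: DB = ⌊$112,693 × 200%/3⌋ = $75,128; SL = ⌊$95,393/2⌋ = $47,696 → take DB $75,128. Book value $37,565.
Year 3 (final): $37,565 − $17,300 = $20,265. Book value $17,300.

$225,384; $75,128; $20,265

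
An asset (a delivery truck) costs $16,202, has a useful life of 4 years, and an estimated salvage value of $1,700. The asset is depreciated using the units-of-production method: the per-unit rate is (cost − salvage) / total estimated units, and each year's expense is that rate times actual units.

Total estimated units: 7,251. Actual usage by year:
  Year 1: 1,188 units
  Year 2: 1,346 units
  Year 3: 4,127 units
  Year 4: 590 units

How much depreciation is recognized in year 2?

Depreciable base = $16,202 − $1,700 = $14,502.
Rate = $14,502 / 7,251 units = $2 per unit.
Year 1: 1,188 × $2 = $2,376. Book value $13,826.
Year 2: 1,346 × $2 = $2,692. Book value $11,134.

$2,692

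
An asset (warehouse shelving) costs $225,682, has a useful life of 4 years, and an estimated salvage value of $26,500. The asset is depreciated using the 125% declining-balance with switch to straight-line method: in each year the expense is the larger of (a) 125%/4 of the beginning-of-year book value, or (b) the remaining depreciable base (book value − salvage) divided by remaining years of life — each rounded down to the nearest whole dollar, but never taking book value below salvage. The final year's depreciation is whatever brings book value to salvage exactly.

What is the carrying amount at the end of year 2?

Depreciable base = $225,682 − $26,500 = $199,182.
Year 1: DB = ⌊$225,682 × 125%/4⌋ = $70,525; SL = ⌊$199,182/4⌋ = $49,795 → take DB $70,525. Book value $155,157.
Year 2: DB = ⌊$155,157 × 125%/4⌋ = $48,486; SL = ⌊$128,657/3⌋ = $42,885 → take DB $48,486. Book value $106,671.

$106,671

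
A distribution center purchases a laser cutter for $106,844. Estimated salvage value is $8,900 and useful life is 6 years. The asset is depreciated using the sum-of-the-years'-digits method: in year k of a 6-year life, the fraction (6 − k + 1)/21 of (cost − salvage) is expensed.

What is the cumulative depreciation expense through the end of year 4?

Depreciable base = $106,844 − $8,900 = $97,944.
Sum of the years' digits = 6+5+4+3+2+1 = 21.
Year 1: $97,944 × 6/21 = $27,984. Book value $78,860.
Year 2: $97,944 × 5/21 = $23,320. Book value $55,540.
Year 3: $97,944 × 4/21 = $18,656. Book value $36,884.
Year 4: $97,944 × 3/21 = $13,992. Book value $22,892.
Accumulated through year 4 = $106,844 − $22,892 = $83,952.

$83,952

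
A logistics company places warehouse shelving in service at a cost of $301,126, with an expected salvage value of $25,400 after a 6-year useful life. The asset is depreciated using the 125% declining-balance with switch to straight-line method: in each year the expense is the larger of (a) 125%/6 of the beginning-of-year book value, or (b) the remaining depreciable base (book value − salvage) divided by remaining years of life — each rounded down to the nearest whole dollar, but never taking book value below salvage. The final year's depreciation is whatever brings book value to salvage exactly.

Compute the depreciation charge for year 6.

Depreciable base = $301,126 − $25,400 = $275,726.
Year 1: DB = ⌊$301,126 × 125%/6⌋ = $62,734; SL = ⌊$275,726/6⌋ = $45,954 → take DB $62,734. Book value $238,392.
Year 2: DB = ⌊$238,392 × 125%/6⌋ = $49,665; SL = ⌊$212,992/5⌋ = $42,598 → take DB $49,665. Book value $188,727.
Year 3: DB = ⌊$188,727 × 125%/6⌋ = $39,318; SL = ⌊$163,327/4⌋ = $40,831 → take SL $40,831. Book value $147,896.
Year 4: DB = ⌊$147,896 × 125%/6⌋ = $30,811; SL = ⌊$122,496/3⌋ = $40,832 → take SL $40,832. Book value $107,064.
Year 5: DB = ⌊$107,064 × 125%/6⌋ = $22,305; SL = ⌊$81,664/2⌋ = $40,832 → take SL $40,832. Book value $66,232.
Year 6 (final): $66,232 − $25,400 = $40,832. Book value $25,400.

$40,832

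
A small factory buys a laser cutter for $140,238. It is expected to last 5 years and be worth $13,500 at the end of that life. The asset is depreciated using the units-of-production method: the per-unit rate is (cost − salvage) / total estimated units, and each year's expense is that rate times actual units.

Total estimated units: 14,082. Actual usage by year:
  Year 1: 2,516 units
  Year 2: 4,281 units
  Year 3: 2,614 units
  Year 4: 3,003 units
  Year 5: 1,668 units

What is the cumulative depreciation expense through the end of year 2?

$61,173

Depreciable base = $140,238 − $13,500 = $126,738.
Rate = $126,738 / 14,082 units = $9 per unit.
Year 1: 2,516 × $9 = $22,644. Book value $117,594.
Year 2: 4,281 × $9 = $38,529. Book value $79,065.
Accumulated through year 2 = $140,238 − $79,065 = $61,173.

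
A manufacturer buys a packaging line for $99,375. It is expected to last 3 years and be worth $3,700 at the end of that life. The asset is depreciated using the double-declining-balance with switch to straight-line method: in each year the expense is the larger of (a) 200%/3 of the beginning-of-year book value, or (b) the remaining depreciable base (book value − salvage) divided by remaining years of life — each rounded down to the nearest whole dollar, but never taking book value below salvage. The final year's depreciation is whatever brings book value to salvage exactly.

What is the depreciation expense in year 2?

$22,083

Depreciable base = $99,375 − $3,700 = $95,675.
Year 1: DB = ⌊$99,375 × 200%/3⌋ = $66,250; SL = ⌊$95,675/3⌋ = $31,891 → take DB $66,250. Book value $33,125.
Year 2: DB = ⌊$33,125 × 200%/3⌋ = $22,083; SL = ⌊$29,425/2⌋ = $14,712 → take DB $22,083. Book value $11,042.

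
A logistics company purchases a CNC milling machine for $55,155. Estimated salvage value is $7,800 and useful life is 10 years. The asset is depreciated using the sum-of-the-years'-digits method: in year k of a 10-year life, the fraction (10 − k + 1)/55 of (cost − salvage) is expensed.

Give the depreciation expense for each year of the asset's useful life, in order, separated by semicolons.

$8,610; $7,749; $6,888; $6,027; $5,166; $4,305; $3,444; $2,583; $1,722; $861

Depreciable base = $55,155 − $7,800 = $47,355.
Sum of the years' digits = 10+9+8+7+6+5+4+3+2+1 = 55.
Year 1: $47,355 × 10/55 = $8,610. Book value $46,545.
Year 2: $47,355 × 9/55 = $7,749. Book value $38,796.
Year 3: $47,355 × 8/55 = $6,888. Book value $31,908.
Year 4: $47,355 × 7/55 = $6,027. Book value $25,881.
Year 5: $47,355 × 6/55 = $5,166. Book value $20,715.
Year 6: $47,355 × 5/55 = $4,305. Book value $16,410.
Year 7: $47,355 × 4/55 = $3,444. Book value $12,966.
Year 8: $47,355 × 3/55 = $2,583. Book value $10,383.
Year 9: $47,355 × 2/55 = $1,722. Book value $8,661.
Year 10: $47,355 × 1/55 = $861. Book value $7,800.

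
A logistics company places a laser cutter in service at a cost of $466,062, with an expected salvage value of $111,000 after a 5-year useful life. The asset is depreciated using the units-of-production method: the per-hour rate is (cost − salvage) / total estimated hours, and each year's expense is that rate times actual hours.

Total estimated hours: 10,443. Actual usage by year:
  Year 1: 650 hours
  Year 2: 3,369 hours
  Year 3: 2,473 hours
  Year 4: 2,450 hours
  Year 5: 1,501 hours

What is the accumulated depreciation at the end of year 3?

$220,728

Depreciable base = $466,062 − $111,000 = $355,062.
Rate = $355,062 / 10,443 hours = $34 per hour.
Year 1: 650 × $34 = $22,100. Book value $443,962.
Year 2: 3,369 × $34 = $114,546. Book value $329,416.
Year 3: 2,473 × $34 = $84,082. Book value $245,334.
Accumulated through year 3 = $466,062 − $245,334 = $220,728.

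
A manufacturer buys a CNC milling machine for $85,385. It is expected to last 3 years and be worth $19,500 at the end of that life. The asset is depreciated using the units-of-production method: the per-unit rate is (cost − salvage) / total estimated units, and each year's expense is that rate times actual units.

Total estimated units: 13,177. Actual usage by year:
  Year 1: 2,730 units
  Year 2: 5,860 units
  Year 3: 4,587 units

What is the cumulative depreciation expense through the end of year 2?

Depreciable base = $85,385 − $19,500 = $65,885.
Rate = $65,885 / 13,177 units = $5 per unit.
Year 1: 2,730 × $5 = $13,650. Book value $71,735.
Year 2: 5,860 × $5 = $29,300. Book value $42,435.
Accumulated through year 2 = $85,385 − $42,435 = $42,950.

$42,950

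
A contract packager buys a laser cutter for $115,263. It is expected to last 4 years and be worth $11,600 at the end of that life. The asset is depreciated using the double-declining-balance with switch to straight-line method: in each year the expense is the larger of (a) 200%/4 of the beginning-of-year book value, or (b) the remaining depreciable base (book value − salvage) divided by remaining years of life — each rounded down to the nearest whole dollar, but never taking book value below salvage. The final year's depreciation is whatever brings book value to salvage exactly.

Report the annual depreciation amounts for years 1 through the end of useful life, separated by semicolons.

$57,631; $28,816; $14,408; $2,808

Depreciable base = $115,263 − $11,600 = $103,663.
Year 1: DB = ⌊$115,263 × 200%/4⌋ = $57,631; SL = ⌊$103,663/4⌋ = $25,915 → take DB $57,631. Book value $57,632.
Year 2: DB = ⌊$57,632 × 200%/4⌋ = $28,816; SL = ⌊$46,032/3⌋ = $15,344 → take DB $28,816. Book value $28,816.
Year 3: DB = ⌊$28,816 × 200%/4⌋ = $14,408; SL = ⌊$17,216/2⌋ = $8,608 → take DB $14,408. Book value $14,408.
Year 4 (final): $14,408 − $11,600 = $2,808. Book value $11,600.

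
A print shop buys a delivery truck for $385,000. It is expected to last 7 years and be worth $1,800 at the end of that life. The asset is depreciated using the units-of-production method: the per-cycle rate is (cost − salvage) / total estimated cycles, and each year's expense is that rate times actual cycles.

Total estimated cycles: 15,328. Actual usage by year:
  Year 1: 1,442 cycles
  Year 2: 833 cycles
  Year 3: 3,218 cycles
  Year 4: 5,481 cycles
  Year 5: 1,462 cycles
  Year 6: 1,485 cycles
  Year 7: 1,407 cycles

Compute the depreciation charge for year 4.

Depreciable base = $385,000 − $1,800 = $383,200.
Rate = $383,200 / 15,328 cycles = $25 per cycle.
Year 1: 1,442 × $25 = $36,050. Book value $348,950.
Year 2: 833 × $25 = $20,825. Book value $328,125.
Year 3: 3,218 × $25 = $80,450. Book value $247,675.
Year 4: 5,481 × $25 = $137,025. Book value $110,650.

$137,025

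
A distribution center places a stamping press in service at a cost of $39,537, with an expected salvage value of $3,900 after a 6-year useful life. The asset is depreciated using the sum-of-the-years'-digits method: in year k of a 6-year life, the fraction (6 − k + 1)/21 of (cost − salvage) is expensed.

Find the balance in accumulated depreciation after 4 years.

Depreciable base = $39,537 − $3,900 = $35,637.
Sum of the years' digits = 6+5+4+3+2+1 = 21.
Year 1: $35,637 × 6/21 = $10,182. Book value $29,355.
Year 2: $35,637 × 5/21 = $8,485. Book value $20,870.
Year 3: $35,637 × 4/21 = $6,788. Book value $14,082.
Year 4: $35,637 × 3/21 = $5,091. Book value $8,991.
Accumulated through year 4 = $39,537 − $8,991 = $30,546.

$30,546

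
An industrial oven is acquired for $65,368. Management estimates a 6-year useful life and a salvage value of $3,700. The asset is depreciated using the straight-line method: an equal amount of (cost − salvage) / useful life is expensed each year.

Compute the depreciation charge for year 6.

Depreciable base = $65,368 − $3,700 = $61,668.
Annual expense = $61,668 / 6 = $10,278.

$10,278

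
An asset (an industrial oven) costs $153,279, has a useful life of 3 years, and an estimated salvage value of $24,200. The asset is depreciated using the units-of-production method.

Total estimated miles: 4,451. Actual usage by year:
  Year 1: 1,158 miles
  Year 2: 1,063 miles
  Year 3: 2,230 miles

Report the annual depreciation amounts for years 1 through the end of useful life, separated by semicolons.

$33,582; $30,827; $64,670

Depreciable base = $153,279 − $24,200 = $129,079.
Rate = $129,079 / 4,451 miles = $29 per mile.
Year 1: 1,158 × $29 = $33,582. Book value $119,697.
Year 2: 1,063 × $29 = $30,827. Book value $88,870.
Year 3: 2,230 × $29 = $64,670. Book value $24,200.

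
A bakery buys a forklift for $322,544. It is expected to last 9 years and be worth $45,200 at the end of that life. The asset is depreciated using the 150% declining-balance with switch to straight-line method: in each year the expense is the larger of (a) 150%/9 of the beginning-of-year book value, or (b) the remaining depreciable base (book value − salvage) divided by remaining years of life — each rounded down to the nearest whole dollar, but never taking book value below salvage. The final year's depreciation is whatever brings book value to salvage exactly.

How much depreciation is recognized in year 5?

$25,925

Depreciable base = $322,544 − $45,200 = $277,344.
Year 1: DB = ⌊$322,544 × 150%/9⌋ = $53,757; SL = ⌊$277,344/9⌋ = $30,816 → take DB $53,757. Book value $268,787.
Year 2: DB = ⌊$268,787 × 150%/9⌋ = $44,797; SL = ⌊$223,587/8⌋ = $27,948 → take DB $44,797. Book value $223,990.
Year 3: DB = ⌊$223,990 × 150%/9⌋ = $37,331; SL = ⌊$178,790/7⌋ = $25,541 → take DB $37,331. Book value $186,659.
Year 4: DB = ⌊$186,659 × 150%/9⌋ = $31,109; SL = ⌊$141,459/6⌋ = $23,576 → take DB $31,109. Book value $155,550.
Year 5: DB = ⌊$155,550 × 150%/9⌋ = $25,925; SL = ⌊$110,350/5⌋ = $22,070 → take DB $25,925. Book value $129,625.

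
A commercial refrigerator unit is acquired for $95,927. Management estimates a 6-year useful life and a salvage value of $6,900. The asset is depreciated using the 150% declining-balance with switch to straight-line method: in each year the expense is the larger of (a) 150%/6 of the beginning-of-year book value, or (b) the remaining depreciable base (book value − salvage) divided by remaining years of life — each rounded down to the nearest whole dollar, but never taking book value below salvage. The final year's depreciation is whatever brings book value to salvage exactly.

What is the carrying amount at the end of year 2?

$53,960

Depreciable base = $95,927 − $6,900 = $89,027.
Year 1: DB = ⌊$95,927 × 150%/6⌋ = $23,981; SL = ⌊$89,027/6⌋ = $14,837 → take DB $23,981. Book value $71,946.
Year 2: DB = ⌊$71,946 × 150%/6⌋ = $17,986; SL = ⌊$65,046/5⌋ = $13,009 → take DB $17,986. Book value $53,960.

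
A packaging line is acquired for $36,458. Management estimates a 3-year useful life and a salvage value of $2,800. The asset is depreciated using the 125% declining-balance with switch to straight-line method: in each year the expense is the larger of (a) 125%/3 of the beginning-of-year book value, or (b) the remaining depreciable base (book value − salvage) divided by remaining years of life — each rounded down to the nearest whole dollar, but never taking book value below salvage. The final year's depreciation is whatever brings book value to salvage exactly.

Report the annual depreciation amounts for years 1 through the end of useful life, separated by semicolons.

Depreciable base = $36,458 − $2,800 = $33,658.
Year 1: DB = ⌊$36,458 × 125%/3⌋ = $15,190; SL = ⌊$33,658/3⌋ = $11,219 → take DB $15,190. Book value $21,268.
Year 2: DB = ⌊$21,268 × 125%/3⌋ = $8,861; SL = ⌊$18,468/2⌋ = $9,234 → take SL $9,234. Book value $12,034.
Year 3 (final): $12,034 − $2,800 = $9,234. Book value $2,800.

$15,190; $9,234; $9,234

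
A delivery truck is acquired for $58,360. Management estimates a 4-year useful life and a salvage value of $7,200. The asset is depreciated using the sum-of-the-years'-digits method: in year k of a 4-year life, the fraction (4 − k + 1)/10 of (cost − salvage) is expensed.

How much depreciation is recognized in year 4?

Depreciable base = $58,360 − $7,200 = $51,160.
Sum of the years' digits = 4+3+2+1 = 10.
Year 1: $51,160 × 4/10 = $20,464. Book value $37,896.
Year 2: $51,160 × 3/10 = $15,348. Book value $22,548.
Year 3: $51,160 × 2/10 = $10,232. Book value $12,316.
Year 4: $51,160 × 1/10 = $5,116. Book value $7,200.

$5,116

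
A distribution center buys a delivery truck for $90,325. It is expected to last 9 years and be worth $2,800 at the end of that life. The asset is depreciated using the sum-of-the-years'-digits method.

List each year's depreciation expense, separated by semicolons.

$17,505; $15,560; $13,615; $11,670; $9,725; $7,780; $5,835; $3,890; $1,945

Depreciable base = $90,325 − $2,800 = $87,525.
Sum of the years' digits = 9+8+7+6+5+4+3+2+1 = 45.
Year 1: $87,525 × 9/45 = $17,505. Book value $72,820.
Year 2: $87,525 × 8/45 = $15,560. Book value $57,260.
Year 3: $87,525 × 7/45 = $13,615. Book value $43,645.
Year 4: $87,525 × 6/45 = $11,670. Book value $31,975.
Year 5: $87,525 × 5/45 = $9,725. Book value $22,250.
Year 6: $87,525 × 4/45 = $7,780. Book value $14,470.
Year 7: $87,525 × 3/45 = $5,835. Book value $8,635.
Year 8: $87,525 × 2/45 = $3,890. Book value $4,745.
Year 9: $87,525 × 1/45 = $1,945. Book value $2,800.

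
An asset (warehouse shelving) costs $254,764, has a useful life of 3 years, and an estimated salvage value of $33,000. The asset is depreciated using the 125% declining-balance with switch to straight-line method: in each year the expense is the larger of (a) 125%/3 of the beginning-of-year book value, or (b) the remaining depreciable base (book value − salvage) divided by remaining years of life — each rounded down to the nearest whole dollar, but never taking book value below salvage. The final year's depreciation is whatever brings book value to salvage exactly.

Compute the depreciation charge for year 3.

Depreciable base = $254,764 − $33,000 = $221,764.
Year 1: DB = ⌊$254,764 × 125%/3⌋ = $106,151; SL = ⌊$221,764/3⌋ = $73,921 → take DB $106,151. Book value $148,613.
Year 2: DB = ⌊$148,613 × 125%/3⌋ = $61,922; SL = ⌊$115,613/2⌋ = $57,806 → take DB $61,922. Book value $86,691.
Year 3 (final): $86,691 − $33,000 = $53,691. Book value $33,000.

$53,691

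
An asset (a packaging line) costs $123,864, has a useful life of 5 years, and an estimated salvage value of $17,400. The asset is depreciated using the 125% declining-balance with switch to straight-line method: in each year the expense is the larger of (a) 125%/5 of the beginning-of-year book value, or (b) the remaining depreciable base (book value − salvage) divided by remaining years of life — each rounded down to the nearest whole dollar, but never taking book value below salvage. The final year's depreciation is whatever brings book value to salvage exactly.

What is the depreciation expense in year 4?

$17,425

Depreciable base = $123,864 − $17,400 = $106,464.
Year 1: DB = ⌊$123,864 × 125%/5⌋ = $30,966; SL = ⌊$106,464/5⌋ = $21,292 → take DB $30,966. Book value $92,898.
Year 2: DB = ⌊$92,898 × 125%/5⌋ = $23,224; SL = ⌊$75,498/4⌋ = $18,874 → take DB $23,224. Book value $69,674.
Year 3: DB = ⌊$69,674 × 125%/5⌋ = $17,418; SL = ⌊$52,274/3⌋ = $17,424 → take SL $17,424. Book value $52,250.
Year 4: DB = ⌊$52,250 × 125%/5⌋ = $13,062; SL = ⌊$34,850/2⌋ = $17,425 → take SL $17,425. Book value $34,825.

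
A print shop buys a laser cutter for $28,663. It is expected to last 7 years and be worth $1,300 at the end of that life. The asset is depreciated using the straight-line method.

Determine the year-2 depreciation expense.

Depreciable base = $28,663 − $1,300 = $27,363.
Annual expense = $27,363 / 7 = $3,909.

$3,909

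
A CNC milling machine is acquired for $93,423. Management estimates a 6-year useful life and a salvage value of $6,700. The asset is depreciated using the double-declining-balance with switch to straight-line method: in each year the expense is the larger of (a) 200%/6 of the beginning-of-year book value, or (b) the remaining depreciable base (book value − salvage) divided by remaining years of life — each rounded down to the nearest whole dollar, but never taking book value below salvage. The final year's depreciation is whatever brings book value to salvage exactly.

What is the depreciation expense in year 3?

Depreciable base = $93,423 − $6,700 = $86,723.
Year 1: DB = ⌊$93,423 × 200%/6⌋ = $31,141; SL = ⌊$86,723/6⌋ = $14,453 → take DB $31,141. Book value $62,282.
Year 2: DB = ⌊$62,282 × 200%/6⌋ = $20,760; SL = ⌊$55,582/5⌋ = $11,116 → take DB $20,760. Book value $41,522.
Year 3: DB = ⌊$41,522 × 200%/6⌋ = $13,840; SL = ⌊$34,822/4⌋ = $8,705 → take DB $13,840. Book value $27,682.

$13,840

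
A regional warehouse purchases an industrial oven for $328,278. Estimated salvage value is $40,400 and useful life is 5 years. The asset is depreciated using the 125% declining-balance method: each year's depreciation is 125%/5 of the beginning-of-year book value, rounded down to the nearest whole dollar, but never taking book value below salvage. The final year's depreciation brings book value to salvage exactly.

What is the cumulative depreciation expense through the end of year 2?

$143,621

Depreciable base = $328,278 − $40,400 = $287,878.
Year 1: ⌊$328,278 × 125%/5⌋ = $82,069. Book value $246,209.
Year 2: ⌊$246,209 × 125%/5⌋ = $61,552. Book value $184,657.
Accumulated through year 2 = $328,278 − $184,657 = $143,621.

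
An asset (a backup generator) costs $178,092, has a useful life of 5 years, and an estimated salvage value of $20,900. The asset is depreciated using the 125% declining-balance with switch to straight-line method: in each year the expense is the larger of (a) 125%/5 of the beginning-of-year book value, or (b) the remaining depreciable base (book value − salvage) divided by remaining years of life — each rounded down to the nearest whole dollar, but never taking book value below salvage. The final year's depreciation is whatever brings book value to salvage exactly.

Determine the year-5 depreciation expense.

Depreciable base = $178,092 − $20,900 = $157,192.
Year 1: DB = ⌊$178,092 × 125%/5⌋ = $44,523; SL = ⌊$157,192/5⌋ = $31,438 → take DB $44,523. Book value $133,569.
Year 2: DB = ⌊$133,569 × 125%/5⌋ = $33,392; SL = ⌊$112,669/4⌋ = $28,167 → take DB $33,392. Book value $100,177.
Year 3: DB = ⌊$100,177 × 125%/5⌋ = $25,044; SL = ⌊$79,277/3⌋ = $26,425 → take SL $26,425. Book value $73,752.
Year 4: DB = ⌊$73,752 × 125%/5⌋ = $18,438; SL = ⌊$52,852/2⌋ = $26,426 → take SL $26,426. Book value $47,326.
Year 5 (final): $47,326 − $20,900 = $26,426. Book value $20,900.

$26,426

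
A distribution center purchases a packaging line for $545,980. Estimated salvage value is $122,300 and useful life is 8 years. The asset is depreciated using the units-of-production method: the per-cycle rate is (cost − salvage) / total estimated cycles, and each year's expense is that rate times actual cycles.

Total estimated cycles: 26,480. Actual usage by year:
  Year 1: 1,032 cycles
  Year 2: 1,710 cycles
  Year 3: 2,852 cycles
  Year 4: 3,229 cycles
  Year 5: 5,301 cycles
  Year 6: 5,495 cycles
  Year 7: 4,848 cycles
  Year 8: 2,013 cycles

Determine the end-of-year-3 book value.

$456,476

Depreciable base = $545,980 − $122,300 = $423,680.
Rate = $423,680 / 26,480 cycles = $16 per cycle.
Year 1: 1,032 × $16 = $16,512. Book value $529,468.
Year 2: 1,710 × $16 = $27,360. Book value $502,108.
Year 3: 2,852 × $16 = $45,632. Book value $456,476.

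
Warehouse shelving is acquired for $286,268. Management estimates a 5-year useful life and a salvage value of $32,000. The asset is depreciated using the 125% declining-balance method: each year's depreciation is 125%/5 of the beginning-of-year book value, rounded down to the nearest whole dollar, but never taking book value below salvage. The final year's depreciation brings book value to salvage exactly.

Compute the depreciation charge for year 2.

Depreciable base = $286,268 − $32,000 = $254,268.
Year 1: ⌊$286,268 × 125%/5⌋ = $71,567. Book value $214,701.
Year 2: ⌊$214,701 × 125%/5⌋ = $53,675. Book value $161,026.

$53,675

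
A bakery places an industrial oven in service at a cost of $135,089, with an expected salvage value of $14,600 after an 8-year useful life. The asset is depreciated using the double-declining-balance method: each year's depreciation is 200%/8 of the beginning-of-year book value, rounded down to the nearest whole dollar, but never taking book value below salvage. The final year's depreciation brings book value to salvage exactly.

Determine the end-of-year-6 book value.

Depreciable base = $135,089 − $14,600 = $120,489.
Year 1: ⌊$135,089 × 200%/8⌋ = $33,772. Book value $101,317.
Year 2: ⌊$101,317 × 200%/8⌋ = $25,329. Book value $75,988.
Year 3: ⌊$75,988 × 200%/8⌋ = $18,997. Book value $56,991.
Year 4: ⌊$56,991 × 200%/8⌋ = $14,247. Book value $42,744.
Year 5: ⌊$42,744 × 200%/8⌋ = $10,686. Book value $32,058.
Year 6: ⌊$32,058 × 200%/8⌋ = $8,014. Book value $24,044.

$24,044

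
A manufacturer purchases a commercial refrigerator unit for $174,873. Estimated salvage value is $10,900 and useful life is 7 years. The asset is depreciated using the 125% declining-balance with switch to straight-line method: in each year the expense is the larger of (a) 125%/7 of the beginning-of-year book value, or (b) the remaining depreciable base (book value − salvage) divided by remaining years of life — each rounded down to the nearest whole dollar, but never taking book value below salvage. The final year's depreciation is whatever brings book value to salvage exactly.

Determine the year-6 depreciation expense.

$21,419

Depreciable base = $174,873 − $10,900 = $163,973.
Year 1: DB = ⌊$174,873 × 125%/7⌋ = $31,227; SL = ⌊$163,973/7⌋ = $23,424 → take DB $31,227. Book value $143,646.
Year 2: DB = ⌊$143,646 × 125%/7⌋ = $25,651; SL = ⌊$132,746/6⌋ = $22,124 → take DB $25,651. Book value $117,995.
Year 3: DB = ⌊$117,995 × 125%/7⌋ = $21,070; SL = ⌊$107,095/5⌋ = $21,419 → take SL $21,419. Book value $96,576.
Year 4: DB = ⌊$96,576 × 125%/7⌋ = $17,245; SL = ⌊$85,676/4⌋ = $21,419 → take SL $21,419. Book value $75,157.
Year 5: DB = ⌊$75,157 × 125%/7⌋ = $13,420; SL = ⌊$64,257/3⌋ = $21,419 → take SL $21,419. Book value $53,738.
Year 6: DB = ⌊$53,738 × 125%/7⌋ = $9,596; SL = ⌊$42,838/2⌋ = $21,419 → take SL $21,419. Book value $32,319.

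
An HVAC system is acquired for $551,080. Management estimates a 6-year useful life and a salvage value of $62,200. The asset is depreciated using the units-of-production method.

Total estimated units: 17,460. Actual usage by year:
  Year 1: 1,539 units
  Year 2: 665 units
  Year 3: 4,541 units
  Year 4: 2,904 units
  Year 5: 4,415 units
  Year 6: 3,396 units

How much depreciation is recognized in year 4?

Depreciable base = $551,080 − $62,200 = $488,880.
Rate = $488,880 / 17,460 units = $28 per unit.
Year 1: 1,539 × $28 = $43,092. Book value $507,988.
Year 2: 665 × $28 = $18,620. Book value $489,368.
Year 3: 4,541 × $28 = $127,148. Book value $362,220.
Year 4: 2,904 × $28 = $81,312. Book value $280,908.

$81,312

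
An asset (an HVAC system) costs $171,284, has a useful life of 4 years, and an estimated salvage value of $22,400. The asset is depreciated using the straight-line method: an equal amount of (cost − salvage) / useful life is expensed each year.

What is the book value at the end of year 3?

Depreciable base = $171,284 − $22,400 = $148,884.
Annual expense = $148,884 / 4 = $37,221.
End of year 1: book value $134,063.
End of year 2: book value $96,842.
End of year 3: book value $59,621.

$59,621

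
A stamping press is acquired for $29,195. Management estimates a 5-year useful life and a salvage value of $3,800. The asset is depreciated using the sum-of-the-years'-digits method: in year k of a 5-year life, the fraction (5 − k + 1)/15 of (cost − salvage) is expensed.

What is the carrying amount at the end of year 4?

Depreciable base = $29,195 − $3,800 = $25,395.
Sum of the years' digits = 5+4+3+2+1 = 15.
Year 1: $25,395 × 5/15 = $8,465. Book value $20,730.
Year 2: $25,395 × 4/15 = $6,772. Book value $13,958.
Year 3: $25,395 × 3/15 = $5,079. Book value $8,879.
Year 4: $25,395 × 2/15 = $3,386. Book value $5,493.

$5,493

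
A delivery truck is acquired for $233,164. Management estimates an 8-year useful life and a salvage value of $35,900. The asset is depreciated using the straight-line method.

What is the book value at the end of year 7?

$60,558

Depreciable base = $233,164 − $35,900 = $197,264.
Annual expense = $197,264 / 8 = $24,658.
End of year 1: book value $208,506.
End of year 2: book value $183,848.
End of year 3: book value $159,190.
End of year 4: book value $134,532.
End of year 5: book value $109,874.
End of year 6: book value $85,216.
End of year 7: book value $60,558.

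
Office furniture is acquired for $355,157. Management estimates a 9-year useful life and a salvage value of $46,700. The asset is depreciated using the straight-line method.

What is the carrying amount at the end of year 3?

$252,338

Depreciable base = $355,157 − $46,700 = $308,457.
Annual expense = $308,457 / 9 = $34,273.
End of year 1: book value $320,884.
End of year 2: book value $286,611.
End of year 3: book value $252,338.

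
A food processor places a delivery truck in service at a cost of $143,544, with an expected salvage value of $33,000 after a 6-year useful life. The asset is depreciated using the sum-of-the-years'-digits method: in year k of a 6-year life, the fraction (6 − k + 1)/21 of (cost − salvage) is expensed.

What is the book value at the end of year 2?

$85,640

Depreciable base = $143,544 − $33,000 = $110,544.
Sum of the years' digits = 6+5+4+3+2+1 = 21.
Year 1: $110,544 × 6/21 = $31,584. Book value $111,960.
Year 2: $110,544 × 5/21 = $26,320. Book value $85,640.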